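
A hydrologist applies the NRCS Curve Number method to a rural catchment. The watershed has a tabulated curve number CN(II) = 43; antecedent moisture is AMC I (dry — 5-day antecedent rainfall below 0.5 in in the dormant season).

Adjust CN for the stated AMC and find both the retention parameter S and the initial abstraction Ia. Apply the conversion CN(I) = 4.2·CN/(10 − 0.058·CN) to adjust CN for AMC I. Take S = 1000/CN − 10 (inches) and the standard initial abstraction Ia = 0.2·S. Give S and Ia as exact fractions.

S = 9500/301 in ≈ 31.561 in; Ia = 1900/301 in ≈ 6.312 in

CN(I) from CN(II)=43: (4.2·43)/(10 − 0.058·43) = 30100/1251 ≈ 24.061
Retention S: 1000/CN − 10 with CN=24.061 → S = 9500/301 ≈ 31.561 in
Ia = 0.2·(9500/301) = 1900/301 in ≈ 6.312 in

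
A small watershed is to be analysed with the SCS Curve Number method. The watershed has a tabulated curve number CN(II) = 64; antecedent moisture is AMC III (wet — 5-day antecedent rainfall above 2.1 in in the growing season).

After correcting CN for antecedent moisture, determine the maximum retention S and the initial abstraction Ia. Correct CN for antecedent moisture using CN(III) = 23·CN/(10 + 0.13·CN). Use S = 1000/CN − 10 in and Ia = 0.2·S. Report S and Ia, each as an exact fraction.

S = 225/92 in ≈ 2.446 in; Ia = 45/92 in ≈ 0.489 in

CN(III) from CN(II)=64: (23·64)/(10 + 0.13·64) = 18400/229 ≈ 80.349
Retention S: 1000/CN − 10 with CN=80.349 → S = 225/92 ≈ 2.446 in
Ia = 0.2·(225/92) = 45/92 in ≈ 0.489 in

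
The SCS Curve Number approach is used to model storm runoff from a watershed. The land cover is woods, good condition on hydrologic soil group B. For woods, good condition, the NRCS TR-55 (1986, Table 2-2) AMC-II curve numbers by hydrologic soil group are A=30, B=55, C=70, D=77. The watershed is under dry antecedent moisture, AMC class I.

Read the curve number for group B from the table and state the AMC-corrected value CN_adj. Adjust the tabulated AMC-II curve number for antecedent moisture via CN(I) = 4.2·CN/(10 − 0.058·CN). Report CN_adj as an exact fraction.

NRCS table: woods, good condition, soil group B → CN(II) = 55
CN(I) from CN(II)=55: (4.2·55)/(10 − 0.058·55) = 7700/227 ≈ 33.921

CN_adj = 7700/227 ≈ 33.921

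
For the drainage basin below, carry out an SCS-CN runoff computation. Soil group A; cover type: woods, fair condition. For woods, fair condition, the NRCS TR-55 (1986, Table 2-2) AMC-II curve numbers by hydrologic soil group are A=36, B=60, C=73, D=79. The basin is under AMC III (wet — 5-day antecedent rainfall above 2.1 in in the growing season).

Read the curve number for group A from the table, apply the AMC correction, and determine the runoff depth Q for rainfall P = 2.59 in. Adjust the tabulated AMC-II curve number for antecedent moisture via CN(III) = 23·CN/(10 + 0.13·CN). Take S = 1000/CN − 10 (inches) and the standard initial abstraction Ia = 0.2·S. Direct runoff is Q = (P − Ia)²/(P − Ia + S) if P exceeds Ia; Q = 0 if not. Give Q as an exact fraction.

Q = 467121769/3759389100 in ≈ 0.124 in

NRCS table: woods, fair condition, soil group A → CN(II) = 36
Adjust CN=36 to AMC III: 23·36/(10 + 0.13·36) → 828 ÷ (367/25) = 20700/367 ≈ 56.403
S = 1000/(20700/367) − 10 = 1600/207 in ≈ 7.729 in
Initial abstraction Ia = S/5 = (1600/207)/5 = 320/207 ≈ 1.546 in
Excess rainfall: 2.590 − 1.546 = 1.044 in; P > Ia so Q > 0
Q: (21613/20700)² ÷ (181613/20700) = 467121769/3759389100 in (≈ 0.124 in)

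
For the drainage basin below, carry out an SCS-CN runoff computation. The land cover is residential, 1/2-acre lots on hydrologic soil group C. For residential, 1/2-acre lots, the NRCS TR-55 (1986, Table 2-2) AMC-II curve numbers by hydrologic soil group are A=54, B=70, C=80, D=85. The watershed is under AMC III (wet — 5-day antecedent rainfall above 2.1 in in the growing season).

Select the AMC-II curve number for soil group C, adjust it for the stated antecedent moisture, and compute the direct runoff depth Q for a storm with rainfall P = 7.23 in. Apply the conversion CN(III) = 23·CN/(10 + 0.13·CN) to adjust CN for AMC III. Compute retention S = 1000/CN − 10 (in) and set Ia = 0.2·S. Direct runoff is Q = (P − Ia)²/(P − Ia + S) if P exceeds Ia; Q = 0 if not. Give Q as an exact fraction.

NRCS table: residential, 1/2-acre lots, soil group C → CN(II) = 80
Adjust CN=80 to AMC III: 23·80/(10 + 0.13·80) → 1840 ÷ (102/5) = 4600/51 ≈ 90.196
Max retention: S = 1000/(4600/51) − 10 = 25/23 in (≈ 1.087 in)
Ia = 0.2S: 0.2·1.087 = 0.217 in (exactly 5/23)
Excess rainfall: 7.230 − 0.217 = 7.013 in; P > Ia so Q > 0
Q: (16129/2300)² ÷ (18629/2300) = 260144641/42846700 in (≈ 6.072 in)

Q = 260144641/42846700 in ≈ 6.072 in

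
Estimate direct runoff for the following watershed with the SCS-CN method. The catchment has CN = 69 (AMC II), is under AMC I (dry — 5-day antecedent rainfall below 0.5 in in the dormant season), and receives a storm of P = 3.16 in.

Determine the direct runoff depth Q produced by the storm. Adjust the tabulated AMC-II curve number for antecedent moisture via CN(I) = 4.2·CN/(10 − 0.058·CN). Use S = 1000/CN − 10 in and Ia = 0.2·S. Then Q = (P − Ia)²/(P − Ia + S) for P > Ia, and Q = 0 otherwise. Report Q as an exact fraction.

Q = 1366854841/15376461975 in ≈ 0.089 in

Adjust CN=69 to AMC I: 4.2·69/(10 − 0.058·69) → (1449/5) ÷ (2999/500) = 144900/2999 ≈ 48.316
S = 1000/(144900/2999) − 10 = 15500/1449 in ≈ 10.697 in
Ia = 0.2S: 0.2·10.697 = 2.139 in (exactly 3100/1449)
Since P=3.160 > Ia=2.139: effective rainfall P−Ia = 36971/36225 in
Q = (36971/36225)²/((36971/36225) + 15500/1449) = (1366854841/1312250625)/(424471/36225) = 1366854841/15376461975 in ≈ 0.089 in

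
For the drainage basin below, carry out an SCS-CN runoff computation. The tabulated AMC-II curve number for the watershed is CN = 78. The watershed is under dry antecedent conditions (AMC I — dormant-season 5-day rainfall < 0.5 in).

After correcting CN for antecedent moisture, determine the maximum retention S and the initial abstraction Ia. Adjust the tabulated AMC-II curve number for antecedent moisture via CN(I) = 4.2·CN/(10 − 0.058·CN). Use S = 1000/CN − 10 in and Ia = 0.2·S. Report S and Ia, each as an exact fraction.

CN(I) from CN(II)=78: (4.2·78)/(10 − 0.058·78) = 81900/1369 ≈ 59.825
S = 1000/(81900/1369) − 10 = 5500/819 in ≈ 6.716 in
Initial abstraction Ia = S/5 = (5500/819)/5 = 1100/819 ≈ 1.343 in

S = 5500/819 in ≈ 6.716 in; Ia = 1100/819 in ≈ 1.343 in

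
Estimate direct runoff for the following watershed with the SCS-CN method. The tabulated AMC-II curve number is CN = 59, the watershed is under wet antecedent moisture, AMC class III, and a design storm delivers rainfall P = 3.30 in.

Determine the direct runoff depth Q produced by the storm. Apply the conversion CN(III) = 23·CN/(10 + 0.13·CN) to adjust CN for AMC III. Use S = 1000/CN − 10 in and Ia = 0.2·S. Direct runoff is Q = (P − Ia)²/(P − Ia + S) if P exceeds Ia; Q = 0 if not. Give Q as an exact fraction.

Q = 1338169561/1052774170 in ≈ 1.271 in

Wet (AMC III): CN(III) = 23·59/(10 + 0.13·59) = 1357/(1767/100) = 135700/1767 ≈ 76.797
Retention S: 1000/CN − 10 with CN=76.797 → S = 4100/1357 ≈ 3.021 in
Ia = 0.2S: 0.2·3.021 = 0.604 in (exactly 820/1357)
Excess rainfall: 3.300 − 0.604 = 2.696 in; P > Ia so Q > 0
Q = (36581/13570)²/((36581/13570) + 4100/1357) = (1338169561/184144900)/(77581/13570) = 1338169561/1052774170 in ≈ 1.271 in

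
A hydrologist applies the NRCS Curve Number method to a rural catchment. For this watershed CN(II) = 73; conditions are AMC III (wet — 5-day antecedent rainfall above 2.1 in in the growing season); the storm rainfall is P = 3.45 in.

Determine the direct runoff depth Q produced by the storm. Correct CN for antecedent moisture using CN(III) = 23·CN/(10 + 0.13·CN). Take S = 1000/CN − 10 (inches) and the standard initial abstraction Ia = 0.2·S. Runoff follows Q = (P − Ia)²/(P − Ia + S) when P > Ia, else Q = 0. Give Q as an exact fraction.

Q = 3678570867/1780310860 in ≈ 2.066 in

CN(III) from CN(II)=73: (23·73)/(10 + 0.13·73) = 167900/1949 ≈ 86.147
Max retention: S = 1000/(167900/1949) − 10 = 2700/1679 in (≈ 1.608 in)
Initial abstraction Ia = S/5 = (2700/1679)/5 = 540/1679 ≈ 0.322 in
P − Ia = 3.450 − 0.322 = 105051/33580 ≈ 3.128 in (> 0, runoff occurs)
Q = (105051/33580)²/((105051/33580) + 2700/1679) = (11035712601/1127616400)/(159051/33580) = 3678570867/1780310860 in ≈ 2.066 in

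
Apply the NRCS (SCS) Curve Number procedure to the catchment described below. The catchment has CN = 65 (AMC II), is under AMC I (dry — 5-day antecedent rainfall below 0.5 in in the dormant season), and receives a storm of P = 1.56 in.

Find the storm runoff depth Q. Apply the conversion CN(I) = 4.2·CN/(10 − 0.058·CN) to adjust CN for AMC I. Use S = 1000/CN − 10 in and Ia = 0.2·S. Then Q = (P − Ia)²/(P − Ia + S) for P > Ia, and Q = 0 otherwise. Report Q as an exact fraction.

Q = 0 in ≈ 0.000 in

Adjust CN=65 to AMC I: 4.2·65/(10 − 0.058·65) → 273 ÷ (623/100) = 3900/89 ≈ 43.820
Max retention: S = 1000/(3900/89) − 10 = 500/39 in (≈ 12.821 in)
Ia = 0.2·(500/39) = 100/39 in ≈ 2.564 in
P = 1.560 ≤ Ia = 2.564 in: entire storm abstracted, Q = 0.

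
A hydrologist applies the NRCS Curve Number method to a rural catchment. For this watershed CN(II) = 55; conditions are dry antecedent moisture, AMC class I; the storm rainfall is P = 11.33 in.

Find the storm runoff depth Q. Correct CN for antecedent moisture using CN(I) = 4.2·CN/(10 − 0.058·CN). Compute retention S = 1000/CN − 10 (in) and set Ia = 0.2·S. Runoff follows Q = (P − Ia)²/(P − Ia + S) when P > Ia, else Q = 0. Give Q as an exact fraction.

Q = 3276532081/1595755700 in ≈ 2.053 in

Dry (AMC I): CN(I) = 4.2·55/(10 − 0.058·55) = 231/(681/100) = 7700/227 ≈ 33.921
S = 1000/(7700/227) − 10 = 1500/77 in ≈ 19.481 in
Initial abstraction Ia = S/5 = (1500/77)/5 = 300/77 ≈ 3.896 in
Excess rainfall: 11.330 − 3.896 = 7.434 in; P > Ia so Q > 0
Q = (57241/7700)²/((57241/7700) + 1500/77) = (3276532081/59290000)/(207241/7700) = 3276532081/1595755700 in ≈ 2.053 in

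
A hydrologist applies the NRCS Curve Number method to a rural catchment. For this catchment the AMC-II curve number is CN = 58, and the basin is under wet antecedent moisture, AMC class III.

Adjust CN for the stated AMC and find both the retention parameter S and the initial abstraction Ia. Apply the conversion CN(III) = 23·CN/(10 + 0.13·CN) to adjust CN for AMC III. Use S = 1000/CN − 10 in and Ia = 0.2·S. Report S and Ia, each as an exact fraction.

S = 2100/667 in ≈ 3.148 in; Ia = 420/667 in ≈ 0.630 in

CN(III) from CN(II)=58: (23·58)/(10 + 0.13·58) = 66700/877 ≈ 76.055
Max retention: S = 1000/(66700/877) − 10 = 2100/667 in (≈ 3.148 in)
Ia = 0.2·(2100/667) = 420/667 in ≈ 0.630 in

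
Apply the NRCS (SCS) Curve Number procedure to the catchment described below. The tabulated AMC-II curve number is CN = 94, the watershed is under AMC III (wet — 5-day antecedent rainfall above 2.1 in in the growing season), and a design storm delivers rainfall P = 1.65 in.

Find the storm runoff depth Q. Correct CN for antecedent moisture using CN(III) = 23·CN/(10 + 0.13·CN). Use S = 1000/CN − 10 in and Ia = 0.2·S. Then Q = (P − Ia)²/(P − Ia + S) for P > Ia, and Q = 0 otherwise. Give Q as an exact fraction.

CN(III) from CN(II)=94: (23·94)/(10 + 0.13·94) = 108100/1111 ≈ 97.300
Retention S: 1000/CN − 10 with CN=97.300 → S = 300/1081 ≈ 0.278 in
Ia = 0.2S: 0.2·0.278 = 0.056 in (exactly 60/1081)
P − Ia = 1.650 − 0.056 = 34473/21620 ≈ 1.594 in (> 0, runoff occurs)
Q = (34473/21620)²/((34473/21620) + 300/1081) = (1188387729/467424400)/(40473/21620) = 132043081/97225140 in ≈ 1.358 in

Q = 132043081/97225140 in ≈ 1.358 in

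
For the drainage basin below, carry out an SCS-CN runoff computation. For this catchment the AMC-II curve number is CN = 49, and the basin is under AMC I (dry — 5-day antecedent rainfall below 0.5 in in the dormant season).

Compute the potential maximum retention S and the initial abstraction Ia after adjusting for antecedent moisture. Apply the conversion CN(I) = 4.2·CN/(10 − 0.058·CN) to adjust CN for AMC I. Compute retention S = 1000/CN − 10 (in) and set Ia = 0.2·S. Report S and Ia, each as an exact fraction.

S = 8500/343 in ≈ 24.781 in; Ia = 1700/343 in ≈ 4.956 in

Adjust CN=49 to AMC I: 4.2·49/(10 − 0.058·49) → (1029/5) ÷ (3579/500) = 34300/1193 ≈ 28.751
S = 1000/(34300/1193) − 10 = 8500/343 in ≈ 24.781 in
Ia = 0.2·(8500/343) = 1700/343 in ≈ 4.956 in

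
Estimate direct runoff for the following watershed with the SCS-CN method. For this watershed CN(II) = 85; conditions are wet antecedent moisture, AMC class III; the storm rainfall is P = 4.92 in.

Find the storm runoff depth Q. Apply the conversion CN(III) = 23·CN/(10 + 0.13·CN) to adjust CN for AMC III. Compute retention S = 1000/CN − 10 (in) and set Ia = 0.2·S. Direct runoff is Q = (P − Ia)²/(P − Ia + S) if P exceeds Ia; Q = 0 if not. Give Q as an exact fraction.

Adjust CN=85 to AMC III: 23·85/(10 + 0.13·85) → 1955 ÷ (421/20) = 39100/421 ≈ 92.874
Max retention: S = 1000/(39100/421) − 10 = 300/391 in (≈ 0.767 in)
Ia = 0.2S: 0.2·0.767 = 0.153 in (exactly 60/391)
P − Ia = 4.920 − 0.153 = 46593/9775 ≈ 4.767 in (> 0, runoff occurs)
Runoff Q = (P−Ia)²/(P−Ia+S) = (4.767)²/(4.767+0.767) = 723635883/176253025 ≈ 4.106 in

Q = 723635883/176253025 in ≈ 4.106 in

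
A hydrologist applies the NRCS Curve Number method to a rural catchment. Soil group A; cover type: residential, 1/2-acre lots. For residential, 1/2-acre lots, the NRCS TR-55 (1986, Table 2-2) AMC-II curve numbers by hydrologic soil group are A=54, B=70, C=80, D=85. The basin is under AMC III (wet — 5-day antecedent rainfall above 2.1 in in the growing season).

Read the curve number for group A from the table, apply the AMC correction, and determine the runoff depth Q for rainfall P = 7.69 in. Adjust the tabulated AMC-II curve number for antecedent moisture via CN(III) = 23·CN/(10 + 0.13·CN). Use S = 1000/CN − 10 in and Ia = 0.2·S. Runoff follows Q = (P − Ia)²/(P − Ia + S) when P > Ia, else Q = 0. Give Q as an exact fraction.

NRCS table: residential, 1/2-acre lots, soil group A → CN(II) = 54
Adjust CN=54 to AMC III: 23·54/(10 + 0.13·54) → 1242 ÷ (851/50) = 2700/37 ≈ 72.973
Max retention: S = 1000/(2700/37) − 10 = 100/27 in (≈ 3.704 in)
Initial abstraction Ia = S/5 = (100/27)/5 = 20/27 ≈ 0.741 in
Excess rainfall: 7.690 − 0.741 = 6.949 in; P > Ia so Q > 0
Runoff Q = (P−Ia)²/(P−Ia+S) = (6.949)²/(6.949+3.704) = 352050169/77660100 ≈ 4.533 in

Q = 352050169/77660100 in ≈ 4.533 in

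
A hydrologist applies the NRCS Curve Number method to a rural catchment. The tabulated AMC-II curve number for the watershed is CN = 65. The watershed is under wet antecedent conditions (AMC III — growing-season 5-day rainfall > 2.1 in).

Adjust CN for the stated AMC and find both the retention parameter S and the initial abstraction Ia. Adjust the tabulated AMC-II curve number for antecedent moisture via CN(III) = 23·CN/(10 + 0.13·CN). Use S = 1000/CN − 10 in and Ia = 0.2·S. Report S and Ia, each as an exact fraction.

S = 700/299 in ≈ 2.341 in; Ia = 140/299 in ≈ 0.468 in

CN(III) from CN(II)=65: (23·65)/(10 + 0.13·65) = 29900/369 ≈ 81.030
Max retention: S = 1000/(29900/369) − 10 = 700/299 in (≈ 2.341 in)
Initial abstraction Ia = S/5 = (700/299)/5 = 140/299 ≈ 0.468 in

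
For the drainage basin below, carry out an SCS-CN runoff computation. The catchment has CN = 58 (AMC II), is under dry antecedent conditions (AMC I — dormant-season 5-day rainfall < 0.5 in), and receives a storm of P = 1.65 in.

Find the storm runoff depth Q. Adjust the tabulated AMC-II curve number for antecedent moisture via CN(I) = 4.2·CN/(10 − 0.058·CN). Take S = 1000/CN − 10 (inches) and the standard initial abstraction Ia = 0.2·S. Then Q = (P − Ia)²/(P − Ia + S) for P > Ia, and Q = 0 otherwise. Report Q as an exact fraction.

Q = 0 in ≈ 0.000 in

Dry (AMC I): CN(I) = 4.2·58/(10 − 0.058·58) = (1218/5)/(1659/250) = 2900/79 ≈ 36.709
S = 1000/(2900/79) − 10 = 500/29 in ≈ 17.241 in
Initial abstraction Ia = S/5 = (500/29)/5 = 100/29 ≈ 3.448 in
P = 1.650 ≤ Ia = 3.448 in: entire storm abstracted, Q = 0.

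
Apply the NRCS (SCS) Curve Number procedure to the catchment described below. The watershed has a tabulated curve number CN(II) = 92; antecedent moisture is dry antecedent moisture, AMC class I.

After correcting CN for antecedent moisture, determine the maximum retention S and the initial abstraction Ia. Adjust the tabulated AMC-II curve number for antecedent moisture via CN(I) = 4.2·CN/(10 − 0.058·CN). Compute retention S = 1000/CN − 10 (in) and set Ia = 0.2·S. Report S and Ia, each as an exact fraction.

Dry (AMC I): CN(I) = 4.2·92/(10 − 0.058·92) = (1932/5)/(583/125) = 48300/583 ≈ 82.847
S = 1000/(48300/583) − 10 = 1000/483 in ≈ 2.070 in
Ia = 0.2S: 0.2·2.070 = 0.414 in (exactly 200/483)

S = 1000/483 in ≈ 2.070 in; Ia = 200/483 in ≈ 0.414 in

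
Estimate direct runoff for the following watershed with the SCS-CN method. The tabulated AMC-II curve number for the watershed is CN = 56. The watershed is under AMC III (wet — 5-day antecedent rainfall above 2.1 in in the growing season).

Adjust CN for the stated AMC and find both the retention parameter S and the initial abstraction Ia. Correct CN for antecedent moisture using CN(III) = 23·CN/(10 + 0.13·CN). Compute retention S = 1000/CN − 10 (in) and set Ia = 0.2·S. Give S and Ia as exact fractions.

S = 550/161 in ≈ 3.416 in; Ia = 110/161 in ≈ 0.683 in

Wet (AMC III): CN(III) = 23·56/(10 + 0.13·56) = 1288/(432/25) = 4025/54 ≈ 74.537
Retention S: 1000/CN − 10 with CN=74.537 → S = 550/161 ≈ 3.416 in
Initial abstraction Ia = S/5 = (550/161)/5 = 110/161 ≈ 0.683 in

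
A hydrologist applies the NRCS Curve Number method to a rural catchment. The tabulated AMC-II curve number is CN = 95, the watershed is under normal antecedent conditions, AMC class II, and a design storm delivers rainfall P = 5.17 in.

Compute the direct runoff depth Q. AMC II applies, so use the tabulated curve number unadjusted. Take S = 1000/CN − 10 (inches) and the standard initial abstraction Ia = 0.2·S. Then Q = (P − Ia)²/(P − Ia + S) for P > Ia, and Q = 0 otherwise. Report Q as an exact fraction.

Q = 92602129/20183700 in ≈ 4.588 in

Average conditions: CN = 95 (no AMC adjustment).
Retention S: 1000/CN − 10 with CN=95.000 → S = 10/19 ≈ 0.526 in
Ia = 0.2S: 0.2·0.526 = 0.105 in (exactly 2/19)
Excess rainfall: 5.170 − 0.105 = 5.065 in; P > Ia so Q > 0
Q = (9623/1900)²/((9623/1900) + 10/19) = (92602129/3610000)/(10623/1900) = 92602129/20183700 in ≈ 4.588 in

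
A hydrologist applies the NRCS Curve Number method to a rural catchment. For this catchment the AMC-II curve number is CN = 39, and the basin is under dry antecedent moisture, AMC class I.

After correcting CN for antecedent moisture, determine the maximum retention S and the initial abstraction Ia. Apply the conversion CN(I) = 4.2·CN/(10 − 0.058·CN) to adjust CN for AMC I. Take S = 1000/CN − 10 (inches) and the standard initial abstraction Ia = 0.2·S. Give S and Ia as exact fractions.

S = 30500/819 in ≈ 37.241 in; Ia = 6100/819 in ≈ 7.448 in

Adjust CN=39 to AMC I: 4.2·39/(10 − 0.058·39) → (819/5) ÷ (3869/500) = 81900/3869 ≈ 21.168
Max retention: S = 1000/(81900/3869) − 10 = 30500/819 in (≈ 37.241 in)
Ia = 0.2S: 0.2·37.241 = 7.448 in (exactly 6100/819)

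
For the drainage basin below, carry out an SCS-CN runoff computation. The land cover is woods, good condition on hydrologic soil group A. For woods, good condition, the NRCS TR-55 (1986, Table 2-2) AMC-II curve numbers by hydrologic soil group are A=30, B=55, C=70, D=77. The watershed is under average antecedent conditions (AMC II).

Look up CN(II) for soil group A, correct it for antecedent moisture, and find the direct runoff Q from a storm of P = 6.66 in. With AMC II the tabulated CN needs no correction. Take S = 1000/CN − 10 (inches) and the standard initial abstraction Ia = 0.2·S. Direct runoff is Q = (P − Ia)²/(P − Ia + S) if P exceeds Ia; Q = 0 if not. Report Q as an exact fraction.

NRCS table: woods, good condition, soil group A → CN(II) = 30
AMC II — tabulated CN = 30 applies directly.
Retention S: 1000/CN − 10 with CN=30.000 → S = 70/3 ≈ 23.333 in
Ia = 0.2·(70/3) = 14/3 in ≈ 4.667 in
Excess rainfall: 6.660 − 4.667 = 1.993 in; P > Ia so Q > 0
Q = (299/150)²/((299/150) + 70/3) = (89401/22500)/(3799/150) = 89401/569850 in ≈ 0.157 in

Q = 89401/569850 in ≈ 0.157 in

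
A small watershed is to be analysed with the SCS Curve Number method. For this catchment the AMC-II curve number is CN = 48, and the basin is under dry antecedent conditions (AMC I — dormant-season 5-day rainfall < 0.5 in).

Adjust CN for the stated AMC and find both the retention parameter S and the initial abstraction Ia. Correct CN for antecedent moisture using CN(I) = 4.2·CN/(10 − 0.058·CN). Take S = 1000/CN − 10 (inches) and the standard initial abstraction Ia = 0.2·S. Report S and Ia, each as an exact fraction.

Dry (AMC I): CN(I) = 4.2·48/(10 − 0.058·48) = (1008/5)/(902/125) = 12600/451 ≈ 27.938
Retention S: 1000/CN − 10 with CN=27.938 → S = 1625/63 ≈ 25.794 in
Initial abstraction Ia = S/5 = (1625/63)/5 = 325/63 ≈ 5.159 in

S = 1625/63 in ≈ 25.794 in; Ia = 325/63 in ≈ 5.159 in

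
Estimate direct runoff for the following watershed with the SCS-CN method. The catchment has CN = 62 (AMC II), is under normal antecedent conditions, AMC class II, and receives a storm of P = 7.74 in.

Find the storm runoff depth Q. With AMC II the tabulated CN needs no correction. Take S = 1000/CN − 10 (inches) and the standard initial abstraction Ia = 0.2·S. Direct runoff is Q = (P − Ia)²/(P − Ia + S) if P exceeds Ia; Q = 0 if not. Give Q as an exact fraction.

Average conditions: CN = 62 (no AMC adjustment).
S = 1000/62 − 10 = 190/31 in ≈ 6.129 in
Ia = 0.2S: 0.2·6.129 = 1.226 in (exactly 38/31)
P − Ia = 7.740 − 1.226 = 10097/1550 ≈ 6.514 in (> 0, runoff occurs)
Runoff Q = (P−Ia)²/(P−Ia+S) = (6.514)²/(6.514+6.129) = 101949409/30375350 ≈ 3.356 in

Q = 101949409/30375350 in ≈ 3.356 in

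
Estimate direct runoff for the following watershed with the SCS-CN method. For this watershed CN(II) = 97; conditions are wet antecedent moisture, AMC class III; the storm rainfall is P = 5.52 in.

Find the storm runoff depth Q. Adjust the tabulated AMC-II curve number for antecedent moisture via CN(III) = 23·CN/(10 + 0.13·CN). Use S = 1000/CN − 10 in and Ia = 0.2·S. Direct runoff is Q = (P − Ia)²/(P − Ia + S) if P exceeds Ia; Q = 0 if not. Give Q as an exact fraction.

CN(III) from CN(II)=97: (23·97)/(10 + 0.13·97) = 223100/2261 ≈ 98.673
S = 1000/(223100/2261) − 10 = 300/2231 in ≈ 0.134 in
Ia = 0.2·(300/2231) = 60/2231 in ≈ 0.027 in
Excess rainfall: 5.520 − 0.027 = 5.493 in; P > Ia so Q > 0
Q = (306378/55775)²/((306378/55775) + 300/2231) = (93867478884/3110850625)/(313878/55775) = 15644579814/2917757575 in ≈ 5.362 in

Q = 15644579814/2917757575 in ≈ 5.362 in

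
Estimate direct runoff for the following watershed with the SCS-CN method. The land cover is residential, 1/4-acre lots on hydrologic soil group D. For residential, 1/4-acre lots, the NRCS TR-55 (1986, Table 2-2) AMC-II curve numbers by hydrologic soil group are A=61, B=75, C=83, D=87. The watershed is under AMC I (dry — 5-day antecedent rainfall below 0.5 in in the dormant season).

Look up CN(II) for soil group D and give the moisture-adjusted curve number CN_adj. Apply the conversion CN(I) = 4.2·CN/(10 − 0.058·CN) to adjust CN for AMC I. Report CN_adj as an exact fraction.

CN_adj = 182700/2477 ≈ 73.759

NRCS table: residential, 1/4-acre lots, soil group D → CN(II) = 87
Adjust CN=87 to AMC I: 4.2·87/(10 − 0.058·87) → (1827/5) ÷ (2477/500) = 182700/2477 ≈ 73.759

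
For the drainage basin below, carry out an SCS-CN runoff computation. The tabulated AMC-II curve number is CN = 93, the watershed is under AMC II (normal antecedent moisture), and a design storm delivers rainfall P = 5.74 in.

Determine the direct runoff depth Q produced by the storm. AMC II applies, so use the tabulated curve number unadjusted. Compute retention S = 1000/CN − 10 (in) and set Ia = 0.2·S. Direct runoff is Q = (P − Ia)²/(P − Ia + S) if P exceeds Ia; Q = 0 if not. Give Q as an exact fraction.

Average conditions: CN = 93 (no AMC adjustment).
Retention S: 1000/CN − 10 with CN=93.000 → S = 70/93 ≈ 0.753 in
Ia = 0.2S: 0.2·0.753 = 0.151 in (exactly 14/93)
P − Ia = 5.740 − 0.151 = 25991/4650 ≈ 5.589 in (> 0, runoff occurs)
Q = (25991/4650)²/((25991/4650) + 70/93) = (675532081/21622500)/(29491/4650) = 96504583/19590450 in ≈ 4.926 in

Q = 96504583/19590450 in ≈ 4.926 in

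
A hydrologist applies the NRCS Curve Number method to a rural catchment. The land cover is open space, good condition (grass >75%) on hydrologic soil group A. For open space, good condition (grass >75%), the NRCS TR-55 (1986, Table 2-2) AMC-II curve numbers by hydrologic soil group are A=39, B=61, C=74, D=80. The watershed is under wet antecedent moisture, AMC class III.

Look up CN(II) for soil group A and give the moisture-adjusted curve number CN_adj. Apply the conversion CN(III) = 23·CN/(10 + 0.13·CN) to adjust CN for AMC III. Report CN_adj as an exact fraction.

CN_adj = 89700/1507 ≈ 59.522

NRCS table: open space, good condition (grass >75%), soil group A → CN(II) = 39
CN(III) from CN(II)=39: (23·39)/(10 + 0.13·39) = 89700/1507 ≈ 59.522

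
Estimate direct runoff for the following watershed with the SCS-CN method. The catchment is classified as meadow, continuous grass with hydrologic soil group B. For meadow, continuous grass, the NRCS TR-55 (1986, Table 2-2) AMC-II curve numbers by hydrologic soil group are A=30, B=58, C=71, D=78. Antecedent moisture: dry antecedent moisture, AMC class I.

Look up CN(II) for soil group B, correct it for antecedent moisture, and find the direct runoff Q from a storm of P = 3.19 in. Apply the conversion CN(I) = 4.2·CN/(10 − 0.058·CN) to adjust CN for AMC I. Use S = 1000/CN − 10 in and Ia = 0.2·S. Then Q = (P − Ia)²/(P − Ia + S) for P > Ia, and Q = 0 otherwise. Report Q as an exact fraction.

Q = 0 in ≈ 0.000 in

NRCS table: meadow, continuous grass, soil group B → CN(II) = 58
CN(I) from CN(II)=58: (4.2·58)/(10 − 0.058·58) = 2900/79 ≈ 36.709
S = 1000/(2900/79) − 10 = 500/29 in ≈ 17.241 in
Ia = 0.2S: 0.2·17.241 = 3.448 in (exactly 100/29)
P = 3.190 ≤ Ia = 3.448 in: entire storm abstracted, Q = 0.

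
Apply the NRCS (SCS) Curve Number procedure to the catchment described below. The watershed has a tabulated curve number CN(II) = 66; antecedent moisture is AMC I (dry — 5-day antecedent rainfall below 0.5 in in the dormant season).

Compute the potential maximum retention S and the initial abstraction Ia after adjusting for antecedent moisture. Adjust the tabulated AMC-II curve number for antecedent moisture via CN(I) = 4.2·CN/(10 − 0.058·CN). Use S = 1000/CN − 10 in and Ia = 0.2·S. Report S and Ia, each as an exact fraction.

CN(I) from CN(II)=66: (4.2·66)/(10 − 0.058·66) = 69300/1543 ≈ 44.913
Retention S: 1000/CN − 10 with CN=44.913 → S = 8500/693 ≈ 12.266 in
Ia = 0.2S: 0.2·12.266 = 2.453 in (exactly 1700/693)

S = 8500/693 in ≈ 12.266 in; Ia = 1700/693 in ≈ 2.453 in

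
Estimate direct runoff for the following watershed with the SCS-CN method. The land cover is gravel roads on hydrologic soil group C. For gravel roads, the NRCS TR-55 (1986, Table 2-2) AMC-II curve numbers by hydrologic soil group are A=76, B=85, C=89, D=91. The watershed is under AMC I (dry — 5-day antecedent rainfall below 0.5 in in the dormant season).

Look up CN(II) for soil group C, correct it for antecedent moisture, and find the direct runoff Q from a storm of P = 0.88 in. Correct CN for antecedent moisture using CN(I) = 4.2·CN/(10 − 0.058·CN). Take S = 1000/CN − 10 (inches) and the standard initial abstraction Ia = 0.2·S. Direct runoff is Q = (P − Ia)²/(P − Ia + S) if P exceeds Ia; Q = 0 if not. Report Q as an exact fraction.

NRCS table: gravel roads, soil group C → CN(II) = 89
Dry (AMC I): CN(I) = 4.2·89/(10 − 0.058·89) = (1869/5)/(2419/500) = 186900/2419 ≈ 77.263
Retention S: 1000/CN − 10 with CN=77.263 → S = 5500/1869 ≈ 2.943 in
Ia = 0.2S: 0.2·2.943 = 0.589 in (exactly 1100/1869)
P − Ia = 0.880 − 0.589 = 13618/46725 ≈ 0.291 in (> 0, runoff occurs)
Q: (13618/46725)² ÷ (151118/46725) = 8429542/320954025 in (≈ 0.026 in)

Q = 8429542/320954025 in ≈ 0.026 in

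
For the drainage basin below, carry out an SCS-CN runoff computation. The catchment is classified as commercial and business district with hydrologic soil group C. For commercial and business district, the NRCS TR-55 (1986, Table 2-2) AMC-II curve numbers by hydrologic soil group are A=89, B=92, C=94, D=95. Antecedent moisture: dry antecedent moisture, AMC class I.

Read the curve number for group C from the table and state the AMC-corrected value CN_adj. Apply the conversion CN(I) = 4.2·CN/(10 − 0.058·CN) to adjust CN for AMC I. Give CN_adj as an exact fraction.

CN_adj = 32900/379 ≈ 86.807

NRCS table: commercial and business district, soil group C → CN(II) = 94
CN(I) from CN(II)=94: (4.2·94)/(10 − 0.058·94) = 32900/379 ≈ 86.807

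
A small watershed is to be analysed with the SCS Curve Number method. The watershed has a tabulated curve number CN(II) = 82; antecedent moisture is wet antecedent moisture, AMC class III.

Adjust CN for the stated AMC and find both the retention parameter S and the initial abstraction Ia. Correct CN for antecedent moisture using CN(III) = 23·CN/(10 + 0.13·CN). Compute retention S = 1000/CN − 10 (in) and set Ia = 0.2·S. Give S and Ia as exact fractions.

S = 900/943 in ≈ 0.954 in; Ia = 180/943 in ≈ 0.191 in

CN(III) from CN(II)=82: (23·82)/(10 + 0.13·82) = 94300/1033 ≈ 91.288
Max retention: S = 1000/(94300/1033) − 10 = 900/943 in (≈ 0.954 in)
Ia = 0.2·(900/943) = 180/943 in ≈ 0.191 in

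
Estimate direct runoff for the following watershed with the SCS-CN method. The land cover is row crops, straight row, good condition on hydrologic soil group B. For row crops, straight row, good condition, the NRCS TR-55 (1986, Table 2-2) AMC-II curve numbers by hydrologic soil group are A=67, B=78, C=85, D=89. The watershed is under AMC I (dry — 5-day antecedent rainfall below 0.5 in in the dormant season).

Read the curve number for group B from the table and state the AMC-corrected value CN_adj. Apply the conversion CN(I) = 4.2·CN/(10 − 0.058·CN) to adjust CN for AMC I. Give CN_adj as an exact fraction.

CN_adj = 81900/1369 ≈ 59.825

NRCS table: row crops, straight row, good condition, soil group B → CN(II) = 78
Dry (AMC I): CN(I) = 4.2·78/(10 − 0.058·78) = (1638/5)/(1369/250) = 81900/1369 ≈ 59.825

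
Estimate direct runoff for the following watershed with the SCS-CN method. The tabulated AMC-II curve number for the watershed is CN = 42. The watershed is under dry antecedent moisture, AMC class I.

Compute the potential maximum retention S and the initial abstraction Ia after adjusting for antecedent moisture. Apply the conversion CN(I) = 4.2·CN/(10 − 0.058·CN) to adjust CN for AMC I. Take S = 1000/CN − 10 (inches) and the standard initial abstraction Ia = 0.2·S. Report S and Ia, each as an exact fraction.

S = 14500/441 in ≈ 32.880 in; Ia = 2900/441 in ≈ 6.576 in

Adjust CN=42 to AMC I: 4.2·42/(10 − 0.058·42) → (882/5) ÷ (1891/250) = 44100/1891 ≈ 23.321
S = 1000/(44100/1891) − 10 = 14500/441 in ≈ 32.880 in
Initial abstraction Ia = S/5 = (14500/441)/5 = 2900/441 ≈ 6.576 in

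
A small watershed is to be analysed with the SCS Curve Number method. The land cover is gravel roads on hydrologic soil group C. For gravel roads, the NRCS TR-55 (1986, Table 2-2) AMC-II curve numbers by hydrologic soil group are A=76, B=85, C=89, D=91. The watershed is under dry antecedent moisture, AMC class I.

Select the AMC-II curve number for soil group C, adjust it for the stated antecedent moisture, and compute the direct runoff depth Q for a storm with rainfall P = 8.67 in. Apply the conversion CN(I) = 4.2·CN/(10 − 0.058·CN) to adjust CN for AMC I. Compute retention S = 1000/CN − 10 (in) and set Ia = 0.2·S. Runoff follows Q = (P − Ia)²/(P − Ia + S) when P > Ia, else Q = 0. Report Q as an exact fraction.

NRCS table: gravel roads, soil group C → CN(II) = 89
Dry (AMC I): CN(I) = 4.2·89/(10 − 0.058·89) = (1869/5)/(2419/500) = 186900/2419 ≈ 77.263
S = 1000/(186900/2419) − 10 = 5500/1869 in ≈ 2.943 in
Ia = 0.2·(5500/1869) = 1100/1869 in ≈ 0.589 in
P − Ia = 8.670 − 0.589 = 1510423/186900 ≈ 8.081 in (> 0, runoff occurs)
Runoff Q = (P−Ia)²/(P−Ia+S) = (8.081)²/(8.081+2.943) = 2281377638929/385093058700 ≈ 5.924 in

Q = 2281377638929/385093058700 in ≈ 5.924 in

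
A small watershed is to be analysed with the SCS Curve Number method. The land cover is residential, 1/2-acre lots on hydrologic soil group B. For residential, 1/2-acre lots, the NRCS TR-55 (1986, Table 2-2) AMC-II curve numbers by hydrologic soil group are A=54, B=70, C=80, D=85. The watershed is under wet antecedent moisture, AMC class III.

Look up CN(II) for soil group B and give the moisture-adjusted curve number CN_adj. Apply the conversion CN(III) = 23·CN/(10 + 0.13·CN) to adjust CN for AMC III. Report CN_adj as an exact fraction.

NRCS table: residential, 1/2-acre lots, soil group B → CN(II) = 70
Wet (AMC III): CN(III) = 23·70/(10 + 0.13·70) = 1610/(191/10) = 16100/191 ≈ 84.293

CN_adj = 16100/191 ≈ 84.293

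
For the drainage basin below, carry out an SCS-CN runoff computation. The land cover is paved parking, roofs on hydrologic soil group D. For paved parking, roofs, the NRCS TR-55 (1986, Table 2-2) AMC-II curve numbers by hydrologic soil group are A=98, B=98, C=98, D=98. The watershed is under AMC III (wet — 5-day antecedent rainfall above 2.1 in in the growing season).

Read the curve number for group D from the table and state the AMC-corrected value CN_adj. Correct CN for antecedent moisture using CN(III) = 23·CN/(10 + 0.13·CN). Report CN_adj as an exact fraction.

CN_adj = 112700/1137 ≈ 99.120

NRCS table: paved parking, roofs, soil group D → CN(II) = 98
Adjust CN=98 to AMC III: 23·98/(10 + 0.13·98) → 2254 ÷ (1137/50) = 112700/1137 ≈ 99.120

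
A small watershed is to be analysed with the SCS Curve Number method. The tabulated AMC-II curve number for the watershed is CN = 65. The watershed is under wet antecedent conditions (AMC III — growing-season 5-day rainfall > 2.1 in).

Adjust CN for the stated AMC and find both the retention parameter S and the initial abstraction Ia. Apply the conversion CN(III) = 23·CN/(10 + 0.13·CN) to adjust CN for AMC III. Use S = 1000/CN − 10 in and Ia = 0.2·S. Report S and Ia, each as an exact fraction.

S = 700/299 in ≈ 2.341 in; Ia = 140/299 in ≈ 0.468 in

Wet (AMC III): CN(III) = 23·65/(10 + 0.13·65) = 1495/(369/20) = 29900/369 ≈ 81.030
Max retention: S = 1000/(29900/369) − 10 = 700/299 in (≈ 2.341 in)
Ia = 0.2S: 0.2·2.341 = 0.468 in (exactly 140/299)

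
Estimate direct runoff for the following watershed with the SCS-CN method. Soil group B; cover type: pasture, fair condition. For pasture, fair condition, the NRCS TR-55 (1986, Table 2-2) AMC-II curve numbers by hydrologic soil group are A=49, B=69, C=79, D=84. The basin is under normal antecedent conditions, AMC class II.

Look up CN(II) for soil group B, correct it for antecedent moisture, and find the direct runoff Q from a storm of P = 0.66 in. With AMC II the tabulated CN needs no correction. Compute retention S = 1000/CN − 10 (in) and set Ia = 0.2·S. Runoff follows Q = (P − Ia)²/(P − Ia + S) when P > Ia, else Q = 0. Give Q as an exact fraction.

NRCS table: pasture, fair condition, soil group B → CN(II) = 69
AMC II — tabulated CN = 69 applies directly.
Retention S: 1000/CN − 10 with CN=69.000 → S = 310/69 ≈ 4.493 in
Ia = 0.2·(310/69) = 62/69 in ≈ 0.899 in
P = 0.660 ≤ Ia = 0.899 in: entire storm abstracted, Q = 0.

Q = 0 in ≈ 0.000 in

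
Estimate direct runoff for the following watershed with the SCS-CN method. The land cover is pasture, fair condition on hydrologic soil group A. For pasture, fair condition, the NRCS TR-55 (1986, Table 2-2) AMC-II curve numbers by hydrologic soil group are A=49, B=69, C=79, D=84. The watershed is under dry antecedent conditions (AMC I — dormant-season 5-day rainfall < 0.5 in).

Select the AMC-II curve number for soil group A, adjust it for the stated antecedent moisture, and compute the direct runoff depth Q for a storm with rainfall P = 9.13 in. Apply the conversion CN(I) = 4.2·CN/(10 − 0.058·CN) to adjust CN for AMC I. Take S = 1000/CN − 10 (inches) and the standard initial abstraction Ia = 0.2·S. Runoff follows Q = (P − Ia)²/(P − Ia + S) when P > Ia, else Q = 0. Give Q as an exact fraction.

NRCS table: pasture, fair condition, soil group A → CN(II) = 49
Adjust CN=49 to AMC I: 4.2·49/(10 − 0.058·49) → (1029/5) ÷ (3579/500) = 34300/1193 ≈ 28.751
Retention S: 1000/CN − 10 with CN=28.751 → S = 8500/343 ≈ 24.781 in
Ia = 0.2S: 0.2·24.781 = 4.956 in (exactly 1700/343)
Excess rainfall: 9.130 − 4.956 = 4.174 in; P > Ia so Q > 0
Q = (143159/34300)²/((143159/34300) + 8500/343) = (20494499281/1176490000)/(993159/34300) = 20494499281/34065353700 in ≈ 0.602 in

Q = 20494499281/34065353700 in ≈ 0.602 in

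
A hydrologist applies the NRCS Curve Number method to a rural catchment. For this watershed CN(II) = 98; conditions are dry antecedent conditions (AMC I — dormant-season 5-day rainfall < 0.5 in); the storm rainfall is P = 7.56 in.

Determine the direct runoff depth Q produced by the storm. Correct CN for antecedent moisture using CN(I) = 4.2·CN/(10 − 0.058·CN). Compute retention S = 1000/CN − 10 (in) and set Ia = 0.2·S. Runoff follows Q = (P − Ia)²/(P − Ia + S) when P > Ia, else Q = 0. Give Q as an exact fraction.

Q = 36856704361/5260273725 in ≈ 7.007 in

CN(I) from CN(II)=98: (4.2·98)/(10 − 0.058·98) = 102900/1079 ≈ 95.366
S = 1000/(102900/1079) − 10 = 500/1029 in ≈ 0.486 in
Initial abstraction Ia = S/5 = (500/1029)/5 = 100/1029 ≈ 0.097 in
Excess rainfall: 7.560 − 0.097 = 7.463 in; P > Ia so Q > 0
Runoff Q = (P−Ia)²/(P−Ia+S) = (7.463)²/(7.463+0.486) = 36856704361/5260273725 ≈ 7.007 in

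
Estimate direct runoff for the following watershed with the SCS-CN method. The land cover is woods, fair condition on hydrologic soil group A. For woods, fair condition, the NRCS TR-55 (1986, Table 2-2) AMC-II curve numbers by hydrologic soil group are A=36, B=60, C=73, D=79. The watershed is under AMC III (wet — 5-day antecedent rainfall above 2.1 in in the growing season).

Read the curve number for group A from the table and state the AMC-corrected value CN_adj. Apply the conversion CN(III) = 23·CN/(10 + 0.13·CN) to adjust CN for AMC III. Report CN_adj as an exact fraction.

NRCS table: woods, fair condition, soil group A → CN(II) = 36
Wet (AMC III): CN(III) = 23·36/(10 + 0.13·36) = 828/(367/25) = 20700/367 ≈ 56.403

CN_adj = 20700/367 ≈ 56.403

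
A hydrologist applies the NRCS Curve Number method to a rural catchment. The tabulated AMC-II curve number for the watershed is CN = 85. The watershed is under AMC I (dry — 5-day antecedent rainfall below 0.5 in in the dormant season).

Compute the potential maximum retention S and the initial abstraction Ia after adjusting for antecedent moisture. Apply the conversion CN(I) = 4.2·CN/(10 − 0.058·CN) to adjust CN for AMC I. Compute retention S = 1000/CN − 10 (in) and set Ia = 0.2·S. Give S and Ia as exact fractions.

Dry (AMC I): CN(I) = 4.2·85/(10 − 0.058·85) = 357/(507/100) = 11900/169 ≈ 70.414
Max retention: S = 1000/(11900/169) − 10 = 500/119 in (≈ 4.202 in)
Ia = 0.2S: 0.2·4.202 = 0.840 in (exactly 100/119)

S = 500/119 in ≈ 4.202 in; Ia = 100/119 in ≈ 0.840 in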